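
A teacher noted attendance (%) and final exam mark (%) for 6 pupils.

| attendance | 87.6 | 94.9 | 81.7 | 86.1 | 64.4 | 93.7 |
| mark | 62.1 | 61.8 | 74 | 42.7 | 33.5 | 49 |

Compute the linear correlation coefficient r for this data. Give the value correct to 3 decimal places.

n = 6, Σx = 508.4, Σy = 323.1, Σx² = 43694.92, Σy² = 18498.19, Σxy = 27775.75
nΣxy − ΣxΣy = 166654.5 − 164264.04 = 2390.46
nΣx² − (Σx)² = 262169.52 − 258470.56 = 3698.96; nΣy² − (Σy)² = 110989.14 − 104393.61 = 6595.53
r = 2390.46 / √(3698.96 × 6595.53) = 2390.46 / 4939.2916 ≈ 0.484

0.484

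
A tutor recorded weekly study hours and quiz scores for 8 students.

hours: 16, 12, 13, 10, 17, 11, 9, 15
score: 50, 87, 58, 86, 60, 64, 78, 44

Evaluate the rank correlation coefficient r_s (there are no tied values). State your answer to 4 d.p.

Rank hours: 7, 4, 5, 2, 8, 3, 1, 6
Rank score: 2, 8, 3, 7, 4, 5, 6, 1
d = rank(hours) − rank(score): 5, -4, 2, -5, 4, -2, -5, 5; Σd² = 140
ρ = 1 − 6Σd² / [n(n²−1)] = 1 − 6×140 / (8×63) = 1 − 840/504 ≈ -0.6667

-0.6667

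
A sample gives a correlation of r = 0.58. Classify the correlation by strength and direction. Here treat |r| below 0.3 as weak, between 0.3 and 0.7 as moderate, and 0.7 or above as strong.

moderate positive

r = 0.58 > 0 so the relationship is positive.
|r| = 0.58, which falls in the moderate range.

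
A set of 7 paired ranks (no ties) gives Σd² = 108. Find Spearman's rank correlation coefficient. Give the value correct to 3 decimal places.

ρ = 1 − 6Σd² / [n(n²−1)] = 1 − 6×108 / (7×48)
  = 1 − 648/336 = 1 − 1.9286 ≈ -0.929

-0.929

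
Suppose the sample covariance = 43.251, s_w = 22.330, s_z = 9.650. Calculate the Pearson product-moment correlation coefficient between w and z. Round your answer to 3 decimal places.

r = Cov(w,z) / (s_w · s_z) = 43.251 / (22.330 × 9.650)
  = 43.251 / 215.4845 ≈ 0.201

0.201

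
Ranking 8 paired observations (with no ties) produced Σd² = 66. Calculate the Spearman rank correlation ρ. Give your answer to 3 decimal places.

ρ = 1 − 6Σd² / [n(n²−1)] = 1 − 6×66 / (8×63)
  = 1 − 396/504 = 1 − 0.7857 ≈ 0.214

0.214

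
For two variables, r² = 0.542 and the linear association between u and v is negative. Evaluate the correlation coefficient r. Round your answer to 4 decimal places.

|r| = √0.542 = 0.7362
The association is negative, so r = −0.7362.

-0.7362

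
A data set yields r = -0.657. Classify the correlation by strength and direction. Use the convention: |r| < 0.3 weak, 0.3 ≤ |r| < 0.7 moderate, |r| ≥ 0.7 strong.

r = -0.657 < 0 so the relationship is negative.
|r| = 0.657, which falls in the moderate range.

moderate negative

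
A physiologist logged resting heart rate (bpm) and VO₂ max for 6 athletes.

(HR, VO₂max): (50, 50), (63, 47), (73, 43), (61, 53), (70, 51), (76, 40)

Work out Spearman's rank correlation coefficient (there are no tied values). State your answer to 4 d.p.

Rank HR: 1, 3, 5, 2, 4, 6
Rank VO₂max: 4, 3, 2, 6, 5, 1
d = rank(HR) − rank(VO₂max): -3, 0, 3, -4, -1, 5; Σd² = 60
ρ = 1 − 6Σd² / [n(n²−1)] = 1 − 6×60 / (6×35) = 1 − 360/210 ≈ -0.7143

-0.7143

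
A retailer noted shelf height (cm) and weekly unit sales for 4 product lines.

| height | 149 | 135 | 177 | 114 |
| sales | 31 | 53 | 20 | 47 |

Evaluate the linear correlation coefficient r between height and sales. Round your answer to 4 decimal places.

-0.8674

n = 4, Σx = 575, Σy = 151, Σx² = 84751, Σy² = 6379, Σxy = 20672
nΣxy − ΣxΣy = 82688 − 86825 = -4137
nΣx² − (Σx)² = 339004 − 330625 = 8379; nΣy² − (Σy)² = 25516 − 22801 = 2715
r = -4137 / √(8379 × 2715) = -4137 / 4769.5896 ≈ -0.8674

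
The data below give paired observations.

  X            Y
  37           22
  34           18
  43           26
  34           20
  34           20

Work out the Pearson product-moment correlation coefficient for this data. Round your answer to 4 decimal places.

n = 5, ΣX = 182, ΣY = 106, ΣX² = 6686, ΣY² = 2284, ΣXY = 3904
nΣXY − ΣXΣY = 19520 − 19292 = 228
nΣX² − (ΣX)² = 33430 − 33124 = 306; nΣY² − (ΣY)² = 11420 − 11236 = 184
r = 228 / √(306 × 184) = 228 / 237.2846 ≈ 0.9609

0.9609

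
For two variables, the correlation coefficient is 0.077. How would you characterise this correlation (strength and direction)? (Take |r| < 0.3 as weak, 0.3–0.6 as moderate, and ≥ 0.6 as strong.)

r = 0.077 > 0 so the relationship is positive.
|r| = 0.077, which falls in the weak range.

weak positive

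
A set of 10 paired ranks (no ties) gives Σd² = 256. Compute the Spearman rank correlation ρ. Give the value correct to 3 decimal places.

ρ = 1 − 6Σd² / [n(n²−1)] = 1 − 6×256 / (10×99)
  = 1 − 1536/990 = 1 − 1.5515 ≈ -0.552

-0.552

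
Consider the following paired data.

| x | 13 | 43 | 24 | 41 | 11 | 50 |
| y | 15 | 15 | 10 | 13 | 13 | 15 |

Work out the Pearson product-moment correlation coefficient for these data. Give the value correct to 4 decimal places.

0.2992

n = 6, Σx = 182, Σy = 81, Σx² = 6896, Σy² = 1113, Σxy = 2506
nΣxy − ΣxΣy = 15036 − 14742 = 294
nΣx² − (Σx)² = 41376 − 33124 = 8252; nΣy² − (Σy)² = 6678 − 6561 = 117
r = 294 / √(8252 × 117) = 294 / 982.5905 ≈ 0.2992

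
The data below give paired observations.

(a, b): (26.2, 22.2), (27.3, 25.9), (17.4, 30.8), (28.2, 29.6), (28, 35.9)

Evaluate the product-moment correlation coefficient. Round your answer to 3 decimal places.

-0.065

n = 5, Σa = 127.1, Σb = 144.4, Σa² = 3313.73, Σb² = 4277.26, Σab = 3664.55
nΣab − ΣaΣb = 18322.75 − 18353.24 = -30.49
nΣa² − (Σa)² = 16568.65 − 16154.41 = 414.24; nΣb² − (Σb)² = 21386.3 − 20851.36 = 534.94
r = -30.49 / √(414.24 × 534.94) = -30.49 / 470.7372 ≈ -0.065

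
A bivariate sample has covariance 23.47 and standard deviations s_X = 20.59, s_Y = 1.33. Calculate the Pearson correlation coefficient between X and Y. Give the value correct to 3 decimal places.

r = Cov(X,Y) / (s_X · s_Y) = 23.47 / (20.59 × 1.33)
  = 23.47 / 27.3847 ≈ 0.857

0.857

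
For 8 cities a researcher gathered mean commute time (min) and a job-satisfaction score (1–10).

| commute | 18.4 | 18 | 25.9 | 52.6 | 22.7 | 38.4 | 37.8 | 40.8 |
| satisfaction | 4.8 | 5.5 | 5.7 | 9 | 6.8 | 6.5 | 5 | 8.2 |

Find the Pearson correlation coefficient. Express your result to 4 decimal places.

0.7372

n = 8, Σx = 254.6, Σy = 51.5, Σx² = 9183.46, Σy² = 347.51, Σxy = 1735.87
nΣxy − ΣxΣy = 13886.96 − 13111.9 = 775.06
nΣx² − (Σx)² = 73467.68 − 64821.16 = 8646.52; nΣy² − (Σy)² = 2780.08 − 2652.25 = 127.83
r = 775.06 / √(8646.52 × 127.83) = 775.06 / 1051.3252 ≈ 0.7372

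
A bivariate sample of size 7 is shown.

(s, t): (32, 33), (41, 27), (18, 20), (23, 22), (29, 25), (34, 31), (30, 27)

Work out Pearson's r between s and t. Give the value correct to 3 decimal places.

0.713

n = 7, Σs = 207, Σt = 185, Σs² = 6455, Σt² = 5017, Σst = 5618
nΣst − ΣsΣt = 39326 − 38295 = 1031
nΣs² − (Σs)² = 45185 − 42849 = 2336; nΣt² − (Σt)² = 35119 − 34225 = 894
r = 1031 / √(2336 × 894) = 1031 / 1445.1242 ≈ 0.713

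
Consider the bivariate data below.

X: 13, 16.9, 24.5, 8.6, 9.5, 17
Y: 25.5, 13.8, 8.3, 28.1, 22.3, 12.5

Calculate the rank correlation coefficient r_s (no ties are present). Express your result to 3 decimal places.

Rank X: 3, 4, 6, 1, 2, 5
Rank Y: 5, 3, 1, 6, 4, 2
d = rank(X) − rank(Y): -2, 1, 5, -5, -2, 3; Σd² = 68
ρ = 1 − 6Σd² / [n(n²−1)] = 1 − 6×68 / (6×35) = 1 − 408/210 ≈ -0.943

-0.943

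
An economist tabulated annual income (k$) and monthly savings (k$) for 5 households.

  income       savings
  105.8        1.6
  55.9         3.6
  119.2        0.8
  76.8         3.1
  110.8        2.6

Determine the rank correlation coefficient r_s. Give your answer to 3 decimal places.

-0.900

Rank income: 3, 1, 5, 2, 4
Rank savings: 2, 5, 1, 4, 3
d = rank(income) − rank(savings): 1, -4, 4, -2, 1; Σd² = 38
ρ = 1 − 6Σd² / [n(n²−1)] = 1 − 6×38 / (5×24) = 1 − 228/120 ≈ -0.900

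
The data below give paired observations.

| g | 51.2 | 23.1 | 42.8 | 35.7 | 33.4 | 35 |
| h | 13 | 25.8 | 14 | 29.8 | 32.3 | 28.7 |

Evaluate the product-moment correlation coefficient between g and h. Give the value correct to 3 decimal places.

-0.724

n = 6, Σg = 221.2, Σh = 143.6, Σg² = 8601.94, Σh² = 3785.66, Σgh = 5007.96
nΣgh − ΣgΣh = 30047.76 − 31764.32 = -1716.56
nΣg² − (Σg)² = 51611.64 − 48929.44 = 2682.2; nΣh² − (Σh)² = 22713.96 − 20620.96 = 2093
r = -1716.56 / √(2682.2 × 2093) = -1716.56 / 2369.3553 ≈ -0.724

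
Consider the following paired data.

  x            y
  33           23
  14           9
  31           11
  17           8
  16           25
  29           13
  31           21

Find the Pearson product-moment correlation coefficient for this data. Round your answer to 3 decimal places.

0.291

n = 7, Σx = 171, Σy = 110, Σx² = 4593, Σy² = 2030, Σxy = 2790
nΣxy − ΣxΣy = 19530 − 18810 = 720
nΣx² − (Σx)² = 32151 − 29241 = 2910; nΣy² − (Σy)² = 14210 − 12100 = 2110
r = 720 / √(2910 × 2110) = 720 / 2477.9225 ≈ 0.291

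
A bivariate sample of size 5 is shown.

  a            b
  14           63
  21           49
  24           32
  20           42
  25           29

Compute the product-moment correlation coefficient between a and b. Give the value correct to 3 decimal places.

n = 5, Σa = 104, Σb = 215, Σa² = 2238, Σb² = 9999, Σab = 4244
nΣab − ΣaΣb = 21220 − 22360 = -1140
nΣa² − (Σa)² = 11190 − 10816 = 374; nΣb² − (Σb)² = 49995 − 46225 = 3770
r = -1140 / √(374 × 3770) = -1140 / 1187.4258 ≈ -0.960

-0.960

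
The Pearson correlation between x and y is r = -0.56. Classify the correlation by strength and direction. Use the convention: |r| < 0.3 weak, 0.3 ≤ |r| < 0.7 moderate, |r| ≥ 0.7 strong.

moderate negative

r = -0.56 < 0 so the relationship is negative.
|r| = 0.56, which falls in the moderate range.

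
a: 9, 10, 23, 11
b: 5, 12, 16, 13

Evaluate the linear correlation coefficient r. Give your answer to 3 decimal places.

n = 4, Σa = 53, Σb = 46, Σa² = 831, Σb² = 594, Σab = 676
nΣab − ΣaΣb = 2704 − 2438 = 266
nΣa² − (Σa)² = 3324 − 2809 = 515; nΣb² − (Σb)² = 2376 − 2116 = 260
r = 266 / √(515 × 260) = 266 / 365.9235 ≈ 0.727

0.727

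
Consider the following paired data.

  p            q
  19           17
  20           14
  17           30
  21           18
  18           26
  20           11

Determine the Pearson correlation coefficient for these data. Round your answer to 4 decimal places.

n = 6, Σp = 115, Σq = 116, Σp² = 2215, Σq² = 2506, Σpq = 2179
nΣpq − ΣpΣq = 13074 − 13340 = -266
nΣp² − (Σp)² = 13290 − 13225 = 65; nΣq² − (Σq)² = 15036 − 13456 = 1580
r = -266 / √(65 × 1580) = -266 / 320.4684 ≈ -0.8300

-0.8300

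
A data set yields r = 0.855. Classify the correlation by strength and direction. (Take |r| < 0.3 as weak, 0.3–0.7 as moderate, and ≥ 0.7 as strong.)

r = 0.855 > 0 so the relationship is positive.
|r| = 0.855, which falls in the strong range.

strong positive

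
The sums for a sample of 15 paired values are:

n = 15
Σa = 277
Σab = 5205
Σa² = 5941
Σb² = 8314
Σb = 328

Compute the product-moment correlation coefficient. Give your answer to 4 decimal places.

r = (nΣab − ΣaΣb) / √[(nΣa² − (Σa)²)(nΣb² − (Σb)²)]
Numerator: 15×5205 − 277×328 = -12781
Denominator: √[(89115 − 76729)(124710 − 107584)] = √[12386 × 17126] = 14564.4305
r = -12781 / 14564.4305 ≈ -0.8775

-0.8775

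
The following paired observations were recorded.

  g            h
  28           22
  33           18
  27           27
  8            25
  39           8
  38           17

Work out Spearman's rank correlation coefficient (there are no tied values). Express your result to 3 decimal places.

Rank g: 3, 4, 2, 1, 6, 5
Rank h: 4, 3, 6, 5, 1, 2
d = rank(g) − rank(h): -1, 1, -4, -4, 5, 3; Σd² = 68
ρ = 1 − 6Σd² / [n(n²−1)] = 1 − 6×68 / (6×35) = 1 − 408/210 ≈ -0.943

-0.943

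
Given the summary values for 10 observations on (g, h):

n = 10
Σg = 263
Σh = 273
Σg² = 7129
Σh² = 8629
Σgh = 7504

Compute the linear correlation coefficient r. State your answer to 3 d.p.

0.649

r = (nΣgh − ΣgΣh) / √[(nΣg² − (Σg)²)(nΣh² − (Σh)²)]
Numerator: 10×7504 − 263×273 = 3241
Denominator: √[(71290 − 69169)(86290 − 74529)] = √[2121 × 11761] = 4994.5051
r = 3241 / 4994.5051 ≈ 0.649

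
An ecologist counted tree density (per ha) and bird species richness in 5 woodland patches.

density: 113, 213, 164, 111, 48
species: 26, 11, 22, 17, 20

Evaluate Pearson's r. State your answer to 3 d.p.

-0.518

n = 5, Σx = 649, Σy = 96, Σx² = 99659, Σy² = 1970, Σxy = 11736
nΣxy − ΣxΣy = 58680 − 62304 = -3624
nΣx² − (Σx)² = 498295 − 421201 = 77094; nΣy² − (Σy)² = 9850 − 9216 = 634
r = -3624 / √(77094 × 634) = -3624 / 6991.2514 ≈ -0.518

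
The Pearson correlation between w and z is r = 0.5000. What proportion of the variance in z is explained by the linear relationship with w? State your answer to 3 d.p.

0.250

r² = (0.5000)² = 0.250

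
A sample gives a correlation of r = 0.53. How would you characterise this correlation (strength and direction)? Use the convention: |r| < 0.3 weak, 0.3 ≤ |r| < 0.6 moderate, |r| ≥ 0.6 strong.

moderate positive

r = 0.53 > 0 so the relationship is positive.
|r| = 0.53, which falls in the moderate range.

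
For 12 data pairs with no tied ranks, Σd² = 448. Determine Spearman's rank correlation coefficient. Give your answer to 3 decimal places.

ρ = 1 − 6Σd² / [n(n²−1)] = 1 − 6×448 / (12×143)
  = 1 − 2688/1716 = 1 − 1.5664 ≈ -0.566

-0.566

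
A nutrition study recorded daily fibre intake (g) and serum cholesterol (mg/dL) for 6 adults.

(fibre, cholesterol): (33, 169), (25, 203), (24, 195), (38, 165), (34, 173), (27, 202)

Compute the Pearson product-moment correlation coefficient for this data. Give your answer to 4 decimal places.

-0.9317

n = 6, Σx = 181, Σy = 1107, Σx² = 5619, Σy² = 205753, Σxy = 32938
nΣxy − ΣxΣy = 197628 − 200367 = -2739
nΣx² − (Σx)² = 33714 − 32761 = 953; nΣy² − (Σy)² = 1234518 − 1225449 = 9069
r = -2739 / √(953 × 9069) = -2739 / 2939.8566 ≈ -0.9317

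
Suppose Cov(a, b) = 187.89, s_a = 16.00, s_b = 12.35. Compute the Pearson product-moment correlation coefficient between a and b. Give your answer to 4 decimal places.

r = Cov(a,b) / (s_a · s_b) = 187.89 / (16.00 × 12.35)
  = 187.89 / 197.6000 ≈ 0.9509

0.9509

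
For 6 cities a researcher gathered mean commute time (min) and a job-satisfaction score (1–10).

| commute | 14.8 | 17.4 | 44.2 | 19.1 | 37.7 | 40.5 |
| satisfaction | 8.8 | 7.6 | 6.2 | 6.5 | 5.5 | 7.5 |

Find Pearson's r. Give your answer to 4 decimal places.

n = 6, Σx = 173.7, Σy = 42.1, Σx² = 5901.79, Σy² = 302.39, Σxy = 1171.77
nΣxy − ΣxΣy = 7030.62 − 7312.77 = -282.15
nΣx² − (Σx)² = 35410.74 − 30171.69 = 5239.05; nΣy² − (Σy)² = 1814.34 − 1772.41 = 41.93
r = -282.15 / √(5239.05 × 41.93) = -282.15 / 468.6933 ≈ -0.6020

-0.6020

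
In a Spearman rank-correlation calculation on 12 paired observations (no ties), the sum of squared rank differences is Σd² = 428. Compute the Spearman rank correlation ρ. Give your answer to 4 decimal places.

ρ = 1 − 6Σd² / [n(n²−1)] = 1 − 6×428 / (12×143)
  = 1 − 2568/1716 = 1 − 1.49650 ≈ -0.4965

-0.4965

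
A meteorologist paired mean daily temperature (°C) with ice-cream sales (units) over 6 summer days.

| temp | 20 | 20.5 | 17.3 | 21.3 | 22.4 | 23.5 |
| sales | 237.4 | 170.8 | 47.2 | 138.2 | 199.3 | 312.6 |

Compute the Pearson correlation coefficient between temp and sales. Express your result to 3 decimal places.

0.815

n = 6, Σx = 125, Σy = 1105.5, Σx² = 2627.24, Σy² = 244297.73, Σxy = 23820.04
nΣxy − ΣxΣy = 142920.24 − 138187.5 = 4732.74
nΣx² − (Σx)² = 15763.44 − 15625 = 138.44; nΣy² − (Σy)² = 1465786.38 − 1222130.25 = 243656.13
r = 4732.74 / √(138.44 × 243656.13) = 4732.74 / 5807.9045 ≈ 0.815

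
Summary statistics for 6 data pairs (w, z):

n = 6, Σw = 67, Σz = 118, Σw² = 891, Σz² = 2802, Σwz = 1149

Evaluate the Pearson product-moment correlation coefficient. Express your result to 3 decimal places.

r = (nΣwz − ΣwΣz) / √[(nΣw² − (Σw)²)(nΣz² − (Σz)²)]
Numerator: 6×1149 − 67×118 = -1012
Denominator: √[(5346 − 4489)(16812 − 13924)] = √[857 × 2888] = 1573.2184
r = -1012 / 1573.2184 ≈ -0.643

-0.643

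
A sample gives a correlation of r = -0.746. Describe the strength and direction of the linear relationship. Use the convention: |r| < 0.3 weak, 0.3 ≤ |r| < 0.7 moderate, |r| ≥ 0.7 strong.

r = -0.746 < 0 so the relationship is negative.
|r| = 0.746, which falls in the strong range.

strong negative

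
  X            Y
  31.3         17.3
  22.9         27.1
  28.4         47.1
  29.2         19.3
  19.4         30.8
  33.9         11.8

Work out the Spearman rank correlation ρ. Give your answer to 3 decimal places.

Rank X: 5, 2, 3, 4, 1, 6
Rank Y: 2, 4, 6, 3, 5, 1
d = rank(X) − rank(Y): 3, -2, -3, 1, -4, 5; Σd² = 64
ρ = 1 − 6Σd² / [n(n²−1)] = 1 − 6×64 / (6×35) = 1 − 384/210 ≈ -0.829

-0.829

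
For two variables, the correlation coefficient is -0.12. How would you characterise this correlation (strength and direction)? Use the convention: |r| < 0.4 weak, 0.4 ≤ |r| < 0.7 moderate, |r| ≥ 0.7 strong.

weak negative

r = -0.12 < 0 so the relationship is negative.
|r| = 0.12, which falls in the weak range.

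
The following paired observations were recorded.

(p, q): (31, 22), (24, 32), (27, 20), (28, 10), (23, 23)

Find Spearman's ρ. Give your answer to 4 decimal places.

Rank p: 5, 2, 3, 4, 1
Rank q: 3, 5, 2, 1, 4
d = rank(p) − rank(q): 2, -3, 1, 3, -3; Σd² = 32
ρ = 1 − 6Σd² / [n(n²−1)] = 1 − 6×32 / (5×24) = 1 − 192/120 ≈ -0.6000

-0.6000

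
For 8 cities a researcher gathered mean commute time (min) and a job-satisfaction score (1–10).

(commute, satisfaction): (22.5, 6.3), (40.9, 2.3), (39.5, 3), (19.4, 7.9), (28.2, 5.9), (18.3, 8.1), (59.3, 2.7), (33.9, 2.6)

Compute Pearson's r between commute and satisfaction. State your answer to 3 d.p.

n = 8, Σx = 262, Σy = 38.8, Σx² = 9911.5, Σy² = 230.86, Σxy = 1070.44
nΣxy − ΣxΣy = 8563.52 − 10165.6 = -1602.08
nΣx² − (Σx)² = 79292 − 68644 = 10648; nΣy² − (Σy)² = 1846.88 − 1505.44 = 341.44
r = -1602.08 / √(10648 × 341.44) = -1602.08 / 1906.7389 ≈ -0.840

-0.840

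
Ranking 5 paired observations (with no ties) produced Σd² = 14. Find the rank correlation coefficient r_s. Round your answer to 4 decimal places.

ρ = 1 − 6Σd² / [n(n²−1)] = 1 − 6×14 / (5×24)
  = 1 − 84/120 = 1 − 0.70000 ≈ 0.3000

0.3000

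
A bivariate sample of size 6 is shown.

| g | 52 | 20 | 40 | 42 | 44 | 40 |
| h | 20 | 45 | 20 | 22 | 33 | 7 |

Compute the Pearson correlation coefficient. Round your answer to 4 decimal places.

-0.6303

n = 6, Σg = 238, Σh = 147, Σg² = 10004, Σh² = 4447, Σgh = 5396
nΣgh − ΣgΣh = 32376 − 34986 = -2610
nΣg² − (Σg)² = 60024 − 56644 = 3380; nΣh² − (Σh)² = 26682 − 21609 = 5073
r = -2610 / √(3380 × 5073) = -2610 / 4140.8622 ≈ -0.6303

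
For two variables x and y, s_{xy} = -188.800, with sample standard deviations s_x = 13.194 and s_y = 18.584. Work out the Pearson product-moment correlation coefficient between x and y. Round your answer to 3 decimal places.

r = Cov(x,y) / (s_x · s_y) = -188.800 / (13.194 × 18.584)
  = -188.800 / 245.1973 ≈ -0.770

-0.770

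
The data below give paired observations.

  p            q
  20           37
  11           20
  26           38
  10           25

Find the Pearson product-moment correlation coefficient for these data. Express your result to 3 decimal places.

0.922

n = 4, Σp = 67, Σq = 120, Σp² = 1297, Σq² = 3838, Σpq = 2198
nΣpq − ΣpΣq = 8792 − 8040 = 752
nΣp² − (Σp)² = 5188 − 4489 = 699; nΣq² − (Σq)² = 15352 − 14400 = 952
r = 752 / √(699 × 952) = 752 / 815.7500 ≈ 0.922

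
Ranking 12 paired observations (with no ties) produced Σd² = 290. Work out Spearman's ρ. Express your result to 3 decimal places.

-0.014

ρ = 1 − 6Σd² / [n(n²−1)] = 1 − 6×290 / (12×143)
  = 1 − 1740/1716 = 1 − 1.0140 ≈ -0.014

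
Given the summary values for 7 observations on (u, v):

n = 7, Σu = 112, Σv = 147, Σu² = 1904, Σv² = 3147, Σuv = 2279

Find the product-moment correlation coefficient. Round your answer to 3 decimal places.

r = (nΣuv − ΣuΣv) / √[(nΣu² − (Σu)²)(nΣv² − (Σv)²)]
Numerator: 7×2279 − 112×147 = -511
Denominator: √[(13328 − 12544)(22029 − 21609)] = √[784 × 420] = 573.8292
r = -511 / 573.8292 ≈ -0.891

-0.891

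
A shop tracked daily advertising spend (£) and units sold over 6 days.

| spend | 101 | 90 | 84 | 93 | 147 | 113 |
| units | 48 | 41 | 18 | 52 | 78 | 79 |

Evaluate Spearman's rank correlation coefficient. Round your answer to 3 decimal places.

Rank spend: 4, 2, 1, 3, 6, 5
Rank units: 3, 2, 1, 4, 5, 6
d = rank(spend) − rank(units): 1, 0, 0, -1, 1, -1; Σd² = 4
ρ = 1 − 6Σd² / [n(n²−1)] = 1 − 6×4 / (6×35) = 1 − 24/210 ≈ 0.886

0.886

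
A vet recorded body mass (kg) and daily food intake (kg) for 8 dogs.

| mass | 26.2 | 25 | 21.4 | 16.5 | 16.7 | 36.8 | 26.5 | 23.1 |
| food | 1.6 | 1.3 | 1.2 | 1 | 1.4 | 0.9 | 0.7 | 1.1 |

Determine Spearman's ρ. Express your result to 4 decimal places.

-0.3095

Rank mass: 6, 5, 3, 1, 2, 8, 7, 4
Rank food: 8, 6, 5, 3, 7, 2, 1, 4
d = rank(mass) − rank(food): -2, -1, -2, -2, -5, 6, 6, 0; Σd² = 110
ρ = 1 − 6Σd² / [n(n²−1)] = 1 − 6×110 / (8×63) = 1 − 660/504 ≈ -0.3095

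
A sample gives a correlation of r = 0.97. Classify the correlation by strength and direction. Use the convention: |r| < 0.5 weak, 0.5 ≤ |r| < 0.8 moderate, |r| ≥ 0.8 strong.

strong positive

r = 0.97 > 0 so the relationship is positive.
|r| = 0.97, which falls in the strong range.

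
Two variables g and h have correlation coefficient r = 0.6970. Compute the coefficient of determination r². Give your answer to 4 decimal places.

r² = (0.6970)² = 0.4858

0.4858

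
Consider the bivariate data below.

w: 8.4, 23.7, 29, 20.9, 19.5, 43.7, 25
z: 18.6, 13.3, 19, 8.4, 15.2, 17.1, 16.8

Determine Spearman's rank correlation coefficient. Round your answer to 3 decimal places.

Rank w: 1, 4, 6, 3, 2, 7, 5
Rank z: 6, 2, 7, 1, 3, 5, 4
d = rank(w) − rank(z): -5, 2, -1, 2, -1, 2, 1; Σd² = 40
ρ = 1 − 6Σd² / [n(n²−1)] = 1 − 6×40 / (7×48) = 1 − 240/336 ≈ 0.286

0.286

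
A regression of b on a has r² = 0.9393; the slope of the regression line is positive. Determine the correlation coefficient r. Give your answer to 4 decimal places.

0.9692

|r| = √0.9393 = 0.9692
The association is positive, so r = 0.9692.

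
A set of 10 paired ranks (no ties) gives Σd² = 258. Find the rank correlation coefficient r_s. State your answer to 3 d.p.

ρ = 1 − 6Σd² / [n(n²−1)] = 1 − 6×258 / (10×99)
  = 1 − 1548/990 = 1 − 1.5636 ≈ -0.564

-0.564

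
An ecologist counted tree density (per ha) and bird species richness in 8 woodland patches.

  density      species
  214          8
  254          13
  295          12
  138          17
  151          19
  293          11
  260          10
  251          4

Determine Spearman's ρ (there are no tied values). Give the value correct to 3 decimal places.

Rank density: 3, 5, 8, 1, 2, 7, 6, 4
Rank species: 2, 6, 5, 7, 8, 4, 3, 1
d = rank(density) − rank(species): 1, -1, 3, -6, -6, 3, 3, 3; Σd² = 110
ρ = 1 − 6Σd² / [n(n²−1)] = 1 − 6×110 / (8×63) = 1 − 660/504 ≈ -0.310

-0.310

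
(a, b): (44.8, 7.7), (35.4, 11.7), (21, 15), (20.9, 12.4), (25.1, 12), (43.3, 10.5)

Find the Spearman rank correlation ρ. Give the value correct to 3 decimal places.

Rank a: 6, 4, 2, 1, 3, 5
Rank b: 1, 3, 6, 5, 4, 2
d = rank(a) − rank(b): 5, 1, -4, -4, -1, 3; Σd² = 68
ρ = 1 − 6Σd² / [n(n²−1)] = 1 − 6×68 / (6×35) = 1 − 408/210 ≈ -0.943

-0.943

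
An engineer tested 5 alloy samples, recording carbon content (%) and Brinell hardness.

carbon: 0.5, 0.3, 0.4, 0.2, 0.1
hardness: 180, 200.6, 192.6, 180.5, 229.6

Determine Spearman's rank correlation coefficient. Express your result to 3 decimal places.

Rank carbon: 5, 3, 4, 2, 1
Rank hardness: 1, 4, 3, 2, 5
d = rank(carbon) − rank(hardness): 4, -1, 1, 0, -4; Σd² = 34
ρ = 1 − 6Σd² / [n(n²−1)] = 1 − 6×34 / (5×24) = 1 − 204/120 ≈ -0.700

-0.700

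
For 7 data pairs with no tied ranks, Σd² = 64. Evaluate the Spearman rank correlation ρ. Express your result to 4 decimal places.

-0.1429

ρ = 1 − 6Σd² / [n(n²−1)] = 1 − 6×64 / (7×48)
  = 1 − 384/336 = 1 − 1.14286 ≈ -0.1429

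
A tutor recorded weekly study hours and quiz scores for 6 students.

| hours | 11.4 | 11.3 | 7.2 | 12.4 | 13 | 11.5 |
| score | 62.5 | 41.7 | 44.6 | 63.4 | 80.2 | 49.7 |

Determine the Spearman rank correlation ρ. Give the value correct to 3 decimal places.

Rank hours: 3, 2, 1, 5, 6, 4
Rank score: 4, 1, 2, 5, 6, 3
d = rank(hours) − rank(score): -1, 1, -1, 0, 0, 1; Σd² = 4
ρ = 1 − 6Σd² / [n(n²−1)] = 1 − 6×4 / (6×35) = 1 − 24/210 ≈ 0.886

0.886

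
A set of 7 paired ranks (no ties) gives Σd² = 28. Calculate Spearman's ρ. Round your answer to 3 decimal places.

ρ = 1 − 6Σd² / [n(n²−1)] = 1 − 6×28 / (7×48)
  = 1 − 168/336 = 1 − 0.5000 ≈ 0.500

0.500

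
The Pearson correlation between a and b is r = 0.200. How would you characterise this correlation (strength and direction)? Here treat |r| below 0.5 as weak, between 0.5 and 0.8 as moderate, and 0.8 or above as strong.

r = 0.200 > 0 so the relationship is positive.
|r| = 0.200, which falls in the weak range.

weak positive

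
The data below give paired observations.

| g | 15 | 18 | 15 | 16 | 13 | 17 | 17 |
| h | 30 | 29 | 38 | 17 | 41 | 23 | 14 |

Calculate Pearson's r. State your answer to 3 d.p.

-0.674

n = 7, Σg = 111, Σh = 192, Σg² = 1777, Σh² = 5880, Σgh = 2976
nΣgh − ΣgΣh = 20832 − 21312 = -480
nΣg² − (Σg)² = 12439 − 12321 = 118; nΣh² − (Σh)² = 41160 − 36864 = 4296
r = -480 / √(118 × 4296) = -480 / 711.9888 ≈ -0.674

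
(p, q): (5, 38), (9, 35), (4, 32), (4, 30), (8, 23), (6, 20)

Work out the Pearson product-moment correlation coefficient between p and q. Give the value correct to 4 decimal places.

-0.1510

n = 6, Σp = 36, Σq = 178, Σp² = 238, Σq² = 5522, Σpq = 1057
nΣpq − ΣpΣq = 6342 − 6408 = -66
nΣp² − (Σp)² = 1428 − 1296 = 132; nΣq² − (Σq)² = 33132 − 31684 = 1448
r = -66 / √(132 × 1448) = -66 / 437.1910 ≈ -0.1510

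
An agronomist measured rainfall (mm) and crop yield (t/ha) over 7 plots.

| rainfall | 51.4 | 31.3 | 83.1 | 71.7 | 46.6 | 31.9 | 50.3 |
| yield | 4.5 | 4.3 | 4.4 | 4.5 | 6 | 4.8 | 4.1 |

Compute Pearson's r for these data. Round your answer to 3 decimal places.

n = 7, Σx = 366.3, Σy = 32.6, Σx² = 21387.41, Σy² = 154.2, Σxy = 1693.13
nΣxy − ΣxΣy = 11851.91 − 11941.38 = -89.47
nΣx² − (Σx)² = 149711.87 − 134175.69 = 15536.18; nΣy² − (Σy)² = 1079.4 − 1062.76 = 16.64
r = -89.47 / √(15536.18 × 16.64) = -89.47 / 508.4506 ≈ -0.176

-0.176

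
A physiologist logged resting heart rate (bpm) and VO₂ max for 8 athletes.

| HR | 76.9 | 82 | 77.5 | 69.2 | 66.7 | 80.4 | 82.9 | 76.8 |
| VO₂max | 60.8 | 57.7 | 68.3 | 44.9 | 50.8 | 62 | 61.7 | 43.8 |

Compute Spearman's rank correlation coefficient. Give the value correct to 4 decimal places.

0.6190

Rank HR: 4, 7, 5, 2, 1, 6, 8, 3
Rank VO₂max: 5, 4, 8, 2, 3, 7, 6, 1
d = rank(HR) − rank(VO₂max): -1, 3, -3, 0, -2, -1, 2, 2; Σd² = 32
ρ = 1 − 6Σd² / [n(n²−1)] = 1 − 6×32 / (8×63) = 1 − 192/504 ≈ 0.6190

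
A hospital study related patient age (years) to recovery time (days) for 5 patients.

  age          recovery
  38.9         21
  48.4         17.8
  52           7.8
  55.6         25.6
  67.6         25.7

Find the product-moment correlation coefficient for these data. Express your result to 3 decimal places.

0.339

n = 5, Σx = 262.5, Σy = 97.9, Σx² = 14220.89, Σy² = 2134.53, Σxy = 5244.7
nΣxy − ΣxΣy = 26223.5 − 25698.75 = 524.75
nΣx² − (Σx)² = 71104.45 − 68906.25 = 2198.2; nΣy² − (Σy)² = 10672.65 − 9584.41 = 1088.24
r = 524.75 / √(2198.2 × 1088.24) = 524.75 / 1546.6639 ≈ 0.339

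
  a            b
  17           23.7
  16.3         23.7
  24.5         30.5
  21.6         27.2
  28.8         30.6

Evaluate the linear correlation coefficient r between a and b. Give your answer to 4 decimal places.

0.9585

n = 5, Σa = 108.2, Σb = 135.7, Σa² = 2450.94, Σb² = 3729.83, Σab = 3005.26
nΣab − ΣaΣb = 15026.3 − 14682.74 = 343.56
nΣa² − (Σa)² = 12254.7 − 11707.24 = 547.46; nΣb² − (Σb)² = 18649.15 − 18414.49 = 234.66
r = 343.56 / √(547.46 × 234.66) = 343.56 / 358.4229 ≈ 0.9585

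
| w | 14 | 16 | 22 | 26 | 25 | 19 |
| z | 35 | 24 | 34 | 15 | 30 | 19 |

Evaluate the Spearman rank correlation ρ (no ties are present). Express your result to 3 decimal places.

Rank w: 1, 2, 4, 6, 5, 3
Rank z: 6, 3, 5, 1, 4, 2
d = rank(w) − rank(z): -5, -1, -1, 5, 1, 1; Σd² = 54
ρ = 1 − 6Σd² / [n(n²−1)] = 1 − 6×54 / (6×35) = 1 − 324/210 ≈ -0.543

-0.543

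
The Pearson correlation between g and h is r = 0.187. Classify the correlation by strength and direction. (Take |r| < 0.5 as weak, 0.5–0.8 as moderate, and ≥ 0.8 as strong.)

weak positive

r = 0.187 > 0 so the relationship is positive.
|r| = 0.187, which falls in the weak range.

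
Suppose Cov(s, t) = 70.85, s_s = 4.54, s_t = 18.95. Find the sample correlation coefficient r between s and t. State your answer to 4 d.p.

0.8235

r = Cov(s,t) / (s_s · s_t) = 70.85 / (4.54 × 18.95)
  = 70.85 / 86.0330 ≈ 0.8235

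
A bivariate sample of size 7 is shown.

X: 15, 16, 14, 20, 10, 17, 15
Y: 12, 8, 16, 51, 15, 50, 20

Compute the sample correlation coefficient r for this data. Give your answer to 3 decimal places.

n = 7, ΣX = 107, ΣY = 172, ΣX² = 1691, ΣY² = 6190, ΣXY = 2852
nΣXY − ΣXΣY = 19964 − 18404 = 1560
nΣX² − (ΣX)² = 11837 − 11449 = 388; nΣY² − (ΣY)² = 43330 − 29584 = 13746
r = 1560 / √(388 × 13746) = 1560 / 2309.4259 ≈ 0.675

0.675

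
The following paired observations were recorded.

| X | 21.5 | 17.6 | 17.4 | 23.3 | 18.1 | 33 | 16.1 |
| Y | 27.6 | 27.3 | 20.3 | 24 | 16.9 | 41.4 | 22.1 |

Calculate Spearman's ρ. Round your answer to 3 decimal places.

Rank X: 5, 3, 2, 6, 4, 7, 1
Rank Y: 6, 5, 2, 4, 1, 7, 3
d = rank(X) − rank(Y): -1, -2, 0, 2, 3, 0, -2; Σd² = 22
ρ = 1 − 6Σd² / [n(n²−1)] = 1 − 6×22 / (7×48) = 1 − 132/336 ≈ 0.607

0.607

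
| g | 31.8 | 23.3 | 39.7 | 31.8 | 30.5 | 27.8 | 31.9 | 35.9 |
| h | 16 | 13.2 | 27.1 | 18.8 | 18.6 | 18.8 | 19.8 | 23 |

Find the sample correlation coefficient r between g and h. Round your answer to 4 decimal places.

n = 8, Σg = 252.7, Σh = 155.3, Σg² = 8150.97, Σh² = 3138.53, Σgh = 5037.33
nΣgh − ΣgΣh = 40298.64 − 39244.31 = 1054.33
nΣg² − (Σg)² = 65207.76 − 63857.29 = 1350.47; nΣh² − (Σh)² = 25108.24 − 24118.09 = 990.15
r = 1054.33 / √(1350.47 × 990.15) = 1054.33 / 1156.3597 ≈ 0.9118

0.9118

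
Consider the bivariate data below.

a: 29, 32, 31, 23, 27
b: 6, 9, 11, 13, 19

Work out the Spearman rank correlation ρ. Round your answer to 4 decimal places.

Rank a: 3, 5, 4, 1, 2
Rank b: 1, 2, 3, 4, 5
d = rank(a) − rank(b): 2, 3, 1, -3, -3; Σd² = 32
ρ = 1 − 6Σd² / [n(n²−1)] = 1 − 6×32 / (5×24) = 1 − 192/120 ≈ -0.6000

-0.6000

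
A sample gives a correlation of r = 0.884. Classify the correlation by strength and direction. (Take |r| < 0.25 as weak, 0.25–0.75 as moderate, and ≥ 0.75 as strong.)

strong positive

r = 0.884 > 0 so the relationship is positive.
|r| = 0.884, which falls in the strong range.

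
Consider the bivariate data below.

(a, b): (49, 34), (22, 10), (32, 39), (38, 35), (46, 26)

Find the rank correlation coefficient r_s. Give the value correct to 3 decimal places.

0.100

Rank a: 5, 1, 2, 3, 4
Rank b: 3, 1, 5, 4, 2
d = rank(a) − rank(b): 2, 0, -3, -1, 2; Σd² = 18
ρ = 1 − 6Σd² / [n(n²−1)] = 1 − 6×18 / (5×24) = 1 − 108/120 ≈ 0.100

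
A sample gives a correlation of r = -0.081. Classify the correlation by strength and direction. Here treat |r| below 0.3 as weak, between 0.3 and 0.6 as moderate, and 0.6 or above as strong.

weak negative

r = -0.081 < 0 so the relationship is negative.
|r| = 0.081, which falls in the weak range.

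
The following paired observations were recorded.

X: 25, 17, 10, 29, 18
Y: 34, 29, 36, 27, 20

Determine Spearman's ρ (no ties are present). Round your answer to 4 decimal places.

-0.5000

Rank X: 4, 2, 1, 5, 3
Rank Y: 4, 3, 5, 2, 1
d = rank(X) − rank(Y): 0, -1, -4, 3, 2; Σd² = 30
ρ = 1 − 6Σd² / [n(n²−1)] = 1 − 6×30 / (5×24) = 1 − 180/120 ≈ -0.5000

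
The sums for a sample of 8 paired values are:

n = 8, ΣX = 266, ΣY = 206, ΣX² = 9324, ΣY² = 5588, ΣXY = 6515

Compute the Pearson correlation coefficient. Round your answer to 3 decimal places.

r = (nΣXY − ΣXΣY) / √[(nΣX² − (ΣX)²)(nΣY² − (ΣY)²)]
Numerator: 8×6515 − 266×206 = -2676
Denominator: √[(74592 − 70756)(44704 − 42436)] = √[3836 × 2268] = 2949.5844
r = -2676 / 2949.5844 ≈ -0.907

-0.907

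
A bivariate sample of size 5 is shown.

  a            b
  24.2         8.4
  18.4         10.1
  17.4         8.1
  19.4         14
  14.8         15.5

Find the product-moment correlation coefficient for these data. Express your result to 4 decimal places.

-0.5587

n = 5, Σa = 94.2, Σb = 56.1, Σa² = 1822.36, Σb² = 674.43, Σab = 1031.06
nΣab − ΣaΣb = 5155.3 − 5284.62 = -129.32
nΣa² − (Σa)² = 9111.8 − 8873.64 = 238.16; nΣb² − (Σb)² = 3372.15 − 3147.21 = 224.94
r = -129.32 / √(238.16 × 224.94) = -129.32 / 231.4556 ≈ -0.5587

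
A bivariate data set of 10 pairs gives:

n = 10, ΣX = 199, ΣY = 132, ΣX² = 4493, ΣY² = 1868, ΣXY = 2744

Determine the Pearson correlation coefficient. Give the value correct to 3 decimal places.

0.453

r = (nΣXY − ΣXΣY) / √[(nΣX² − (ΣX)²)(nΣY² − (ΣY)²)]
Numerator: 10×2744 − 199×132 = 1172
Denominator: √[(44930 − 39601)(18680 − 17424)] = √[5329 × 1256] = 2587.1266
r = 1172 / 2587.1266 ≈ 0.453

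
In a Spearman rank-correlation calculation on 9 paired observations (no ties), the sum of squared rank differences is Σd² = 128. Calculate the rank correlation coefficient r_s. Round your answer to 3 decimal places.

ρ = 1 − 6Σd² / [n(n²−1)] = 1 − 6×128 / (9×80)
  = 1 − 768/720 = 1 − 1.0667 ≈ -0.067

-0.067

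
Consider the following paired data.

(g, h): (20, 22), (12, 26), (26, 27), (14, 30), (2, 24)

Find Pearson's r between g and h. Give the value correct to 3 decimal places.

0.117

n = 5, Σg = 74, Σh = 129, Σg² = 1420, Σh² = 3365, Σgh = 1922
nΣgh − ΣgΣh = 9610 − 9546 = 64
nΣg² − (Σg)² = 7100 − 5476 = 1624; nΣh² − (Σh)² = 16825 − 16641 = 184
r = 64 / √(1624 × 184) = 64 / 546.6406 ≈ 0.117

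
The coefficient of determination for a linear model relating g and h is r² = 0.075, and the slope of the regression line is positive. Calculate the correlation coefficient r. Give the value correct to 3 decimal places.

0.274

|r| = √0.075 = 0.274
The association is positive, so r = 0.274.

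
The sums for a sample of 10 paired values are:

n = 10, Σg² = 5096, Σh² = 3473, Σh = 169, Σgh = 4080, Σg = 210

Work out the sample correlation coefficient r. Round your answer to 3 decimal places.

0.816

r = (nΣgh − ΣgΣh) / √[(nΣg² − (Σg)²)(nΣh² − (Σh)²)]
Numerator: 10×4080 − 210×169 = 5310
Denominator: √[(50960 − 44100)(34730 − 28561)] = √[6860 × 6169] = 6505.3317
r = 5310 / 6505.3317 ≈ 0.816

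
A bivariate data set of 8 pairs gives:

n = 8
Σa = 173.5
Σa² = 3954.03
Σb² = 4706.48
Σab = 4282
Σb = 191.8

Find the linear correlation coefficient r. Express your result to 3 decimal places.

r = (nΣab − ΣaΣb) / √[(nΣa² − (Σa)²)(nΣb² − (Σb)²)]
Numerator: 8×4282 − 173.5×191.8 = 978.7
Denominator: √[(31632.24 − 30102.25)(37651.84 − 36787.24)] = √[1529.99 × 864.6] = 1150.1432
r = 978.7 / 1150.1432 ≈ 0.851

0.851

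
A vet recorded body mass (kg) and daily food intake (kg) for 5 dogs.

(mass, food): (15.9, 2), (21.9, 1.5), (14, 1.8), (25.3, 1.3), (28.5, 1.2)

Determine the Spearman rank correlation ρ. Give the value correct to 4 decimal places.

Rank mass: 2, 3, 1, 4, 5
Rank food: 5, 3, 4, 2, 1
d = rank(mass) − rank(food): -3, 0, -3, 2, 4; Σd² = 38
ρ = 1 − 6Σd² / [n(n²−1)] = 1 − 6×38 / (5×24) = 1 − 228/120 ≈ -0.9000

-0.9000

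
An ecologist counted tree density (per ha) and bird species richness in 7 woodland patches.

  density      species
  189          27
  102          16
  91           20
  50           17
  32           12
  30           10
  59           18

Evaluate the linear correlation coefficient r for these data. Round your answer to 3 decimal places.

n = 7, Σx = 553, Σy = 120, Σx² = 62311, Σy² = 2242, Σxy = 11151
nΣxy − ΣxΣy = 78057 − 66360 = 11697
nΣx² − (Σx)² = 436177 − 305809 = 130368; nΣy² − (Σy)² = 15694 − 14400 = 1294
r = 11697 / √(130368 × 1294) = 11697 / 12988.3098 ≈ 0.901

0.901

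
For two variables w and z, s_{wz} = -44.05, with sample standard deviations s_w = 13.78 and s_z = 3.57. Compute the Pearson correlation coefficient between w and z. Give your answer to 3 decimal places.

r = Cov(w,z) / (s_w · s_z) = -44.05 / (13.78 × 3.57)
  = -44.05 / 49.1946 ≈ -0.895

-0.895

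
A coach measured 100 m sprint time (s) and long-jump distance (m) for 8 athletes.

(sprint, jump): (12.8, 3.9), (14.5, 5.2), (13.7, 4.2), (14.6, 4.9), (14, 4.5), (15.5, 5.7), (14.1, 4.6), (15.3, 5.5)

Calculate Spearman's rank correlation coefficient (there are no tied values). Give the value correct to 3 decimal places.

Rank sprint: 1, 5, 2, 6, 3, 8, 4, 7
Rank jump: 1, 6, 2, 5, 3, 8, 4, 7
d = rank(sprint) − rank(jump): 0, -1, 0, 1, 0, 0, 0, 0; Σd² = 2
ρ = 1 − 6Σd² / [n(n²−1)] = 1 − 6×2 / (8×63) = 1 − 12/504 ≈ 0.976

0.976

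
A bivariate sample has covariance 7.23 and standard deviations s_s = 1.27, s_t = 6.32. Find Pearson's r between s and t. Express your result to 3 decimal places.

0.901

r = Cov(s,t) / (s_s · s_t) = 7.23 / (1.27 × 6.32)
  = 7.23 / 8.0264 ≈ 0.901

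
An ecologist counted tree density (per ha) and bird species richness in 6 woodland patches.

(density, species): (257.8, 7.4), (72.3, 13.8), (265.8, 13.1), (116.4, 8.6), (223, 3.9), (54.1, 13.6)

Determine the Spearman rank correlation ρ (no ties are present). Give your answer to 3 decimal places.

Rank density: 5, 2, 6, 3, 4, 1
Rank species: 2, 6, 4, 3, 1, 5
d = rank(density) − rank(species): 3, -4, 2, 0, 3, -4; Σd² = 54
ρ = 1 − 6Σd² / [n(n²−1)] = 1 − 6×54 / (6×35) = 1 − 324/210 ≈ -0.543

-0.543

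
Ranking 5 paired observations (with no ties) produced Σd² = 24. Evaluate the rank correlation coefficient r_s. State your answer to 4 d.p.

ρ = 1 − 6Σd² / [n(n²−1)] = 1 − 6×24 / (5×24)
  = 1 − 144/120 = 1 − 1.20000 ≈ -0.2000

-0.2000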